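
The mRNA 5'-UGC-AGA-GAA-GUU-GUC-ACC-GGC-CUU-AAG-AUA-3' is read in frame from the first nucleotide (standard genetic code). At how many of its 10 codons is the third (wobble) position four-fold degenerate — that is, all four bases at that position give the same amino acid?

5

Codon 1 UGC (Cys): third position 2-fold.
Codon 2 AGA (Arg): third position 2-fold.
Codon 3 GAA (Glu): third position 2-fold.
Codon 4 GUU (Val): third position 4-fold.
Codon 5 GUC (Val): third position 4-fold.
Codon 6 ACC (Thr): third position 4-fold.
Codon 7 GGC (Gly): third position 4-fold.
Codon 8 CUU (Leu): third position 4-fold.
Codon 9 AAG (Lys): third position 2-fold.
Codon 10 AUA (Ile): third position 3-fold.
Four-fold degenerate third positions: 5.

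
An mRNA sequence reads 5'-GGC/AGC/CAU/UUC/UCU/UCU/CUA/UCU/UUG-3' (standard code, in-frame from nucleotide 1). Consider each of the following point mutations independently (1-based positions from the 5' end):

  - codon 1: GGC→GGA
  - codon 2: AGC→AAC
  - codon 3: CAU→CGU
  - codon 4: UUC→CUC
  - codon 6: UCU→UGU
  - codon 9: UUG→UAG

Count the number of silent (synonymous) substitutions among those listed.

1

Codon 1: GGC (Gly) → GGA (Gly) — synonymous.
Codon 2: AGC (Ser) → AAC (Asn) — missense.
Codon 3: CAU (His) → CGU (Arg) — missense.
Codon 4: UUC (Phe) → CUC (Leu) — missense.
Codon 6: UCU (Ser) → UGU (Cys) — missense.
Codon 9: UUG (Leu) → UAG (Stop) — nonsense.
Synonymous: 1 of 6.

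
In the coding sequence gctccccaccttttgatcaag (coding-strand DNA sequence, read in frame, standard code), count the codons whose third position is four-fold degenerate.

3

Codon 1 GCT (Ala): third position 4-fold.
Codon 2 CCC (Pro): third position 4-fold.
Codon 3 CAC (His): third position 2-fold.
Codon 4 CTT (Leu): third position 4-fold.
Codon 5 TTG (Leu): third position 2-fold.
Codon 6 ATC (Ile): third position 3-fold.
Codon 7 AAG (Lys): third position 2-fold.
Four-fold degenerate third positions: 3.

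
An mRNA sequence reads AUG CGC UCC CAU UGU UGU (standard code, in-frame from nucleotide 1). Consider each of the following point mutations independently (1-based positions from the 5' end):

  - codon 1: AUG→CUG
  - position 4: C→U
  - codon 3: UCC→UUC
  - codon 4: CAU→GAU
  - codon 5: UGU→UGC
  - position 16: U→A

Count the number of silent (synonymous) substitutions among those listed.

1

Codon 1: AUG (Met) → CUG (Leu) — missense.
Codon 2: CGC (Arg) → UGC (Cys) — missense.
Codon 3: UCC (Ser) → UUC (Phe) — missense.
Codon 4: CAU (His) → GAU (Asp) — missense.
Codon 5: UGU (Cys) → UGC (Cys) — synonymous.
Codon 6: UGU (Cys) → AGU (Ser) — missense.
Synonymous: 1 of 6.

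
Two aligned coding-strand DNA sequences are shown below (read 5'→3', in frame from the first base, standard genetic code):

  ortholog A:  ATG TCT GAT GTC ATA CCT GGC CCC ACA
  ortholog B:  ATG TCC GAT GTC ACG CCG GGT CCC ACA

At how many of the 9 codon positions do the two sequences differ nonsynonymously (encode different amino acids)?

Codon 1: ATG Met / ATG Met — identical.
Codon 2: TCT Ser / TCC Ser — synonymous.
Codon 3: GAT Asp / GAT Asp — identical.
Codon 4: GTC Val / GTC Val — identical.
Codon 5: ATA Ile / ACG Thr — nonsynonymous.
Codon 6: CCT Pro / CCG Pro — synonymous.
Codon 7: GGC Gly / GGT Gly — synonymous.
Codon 8: CCC Pro / CCC Pro — identical.
Codon 9: ACA Thr / ACA Thr — identical.
Nonsynonymous differences: 1.

1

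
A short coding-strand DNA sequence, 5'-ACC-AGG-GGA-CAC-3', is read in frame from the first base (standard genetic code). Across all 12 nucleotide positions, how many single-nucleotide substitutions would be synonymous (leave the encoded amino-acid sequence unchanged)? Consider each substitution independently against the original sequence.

9

Codon 1 (ACC, Thr): 3 synonymous substitutions.
Codon 2 (AGG, Arg): 2 synonymous substitutions.
Codon 3 (GGA, Gly): 3 synonymous substitutions.
Codon 4 (CAC, His): 1 synonymous substitution.
Total: 3 + 2 + 3 + 1 = 9.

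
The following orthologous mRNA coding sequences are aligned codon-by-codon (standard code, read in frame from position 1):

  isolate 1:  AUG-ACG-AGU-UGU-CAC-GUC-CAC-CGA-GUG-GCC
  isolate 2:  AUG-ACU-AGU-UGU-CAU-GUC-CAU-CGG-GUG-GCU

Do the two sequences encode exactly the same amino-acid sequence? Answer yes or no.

Codon 1: AUG Met / AUG Met — identical.
Codon 2: ACG Thr / ACU Thr — synonymous.
Codon 3: AGU Ser / AGU Ser — identical.
Codon 4: UGU Cys / UGU Cys — identical.
Codon 5: CAC His / CAU His — synonymous.
Codon 6: GUC Val / GUC Val — identical.
Codon 7: CAC His / CAU His — synonymous.
Codon 8: CGA Arg / CGG Arg — synonymous.
Codon 9: GUG Val / GUG Val — identical.
Codon 10: GCC Ala / GCU Ala — synonymous.
Nonsynonymous differences: 0 → same protein.

yes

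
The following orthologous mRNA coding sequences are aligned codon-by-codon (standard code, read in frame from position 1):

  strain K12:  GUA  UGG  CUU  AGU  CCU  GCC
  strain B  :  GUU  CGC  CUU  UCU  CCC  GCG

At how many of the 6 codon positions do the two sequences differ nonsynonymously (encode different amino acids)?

1

Codon 1: GUA Val / GUU Val — synonymous.
Codon 2: UGG Trp / CGC Arg — nonsynonymous.
Codon 3: CUU Leu / CUU Leu — identical.
Codon 4: AGU Ser / UCU Ser — synonymous.
Codon 5: CCU Pro / CCC Pro — synonymous.
Codon 6: GCC Ala / GCG Ala — synonymous.
Nonsynonymous differences: 1.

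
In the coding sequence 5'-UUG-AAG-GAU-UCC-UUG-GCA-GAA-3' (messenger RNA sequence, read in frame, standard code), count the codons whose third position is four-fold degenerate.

Codon 1 UUG (Leu): third position 2-fold.
Codon 2 AAG (Lys): third position 2-fold.
Codon 3 GAU (Asp): third position 2-fold.
Codon 4 UCC (Ser): third position 4-fold.
Codon 5 UUG (Leu): third position 2-fold.
Codon 6 GCA (Ala): third position 4-fold.
Codon 7 GAA (Glu): third position 2-fold.
Four-fold degenerate third positions: 2.

2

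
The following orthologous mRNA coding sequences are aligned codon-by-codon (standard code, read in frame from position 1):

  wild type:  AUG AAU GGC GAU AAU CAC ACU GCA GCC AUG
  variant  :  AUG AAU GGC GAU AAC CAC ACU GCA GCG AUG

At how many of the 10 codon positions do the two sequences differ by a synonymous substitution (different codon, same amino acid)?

2

Codon 1: AUG Met / AUG Met — identical.
Codon 2: AAU Asn / AAU Asn — identical.
Codon 3: GGC Gly / GGC Gly — identical.
Codon 4: GAU Asp / GAU Asp — identical.
Codon 5: AAU Asn / AAC Asn — synonymous.
Codon 6: CAC His / CAC His — identical.
Codon 7: ACU Thr / ACU Thr — identical.
Codon 8: GCA Ala / GCA Ala — identical.
Codon 9: GCC Ala / GCG Ala — synonymous.
Codon 10: AUG Met / AUG Met — identical.
Synonymous differences: 2.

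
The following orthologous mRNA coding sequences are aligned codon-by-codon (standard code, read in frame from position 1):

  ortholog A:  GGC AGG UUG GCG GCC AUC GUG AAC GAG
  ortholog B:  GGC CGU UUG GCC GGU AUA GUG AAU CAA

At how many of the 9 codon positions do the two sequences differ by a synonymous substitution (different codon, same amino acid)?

Codon 1: GGC Gly / GGC Gly — identical.
Codon 2: AGG Arg / CGU Arg — synonymous.
Codon 3: UUG Leu / UUG Leu — identical.
Codon 4: GCG Ala / GCC Ala — synonymous.
Codon 5: GCC Ala / GGU Gly — nonsynonymous.
Codon 6: AUC Ile / AUA Ile — synonymous.
Codon 7: GUG Val / GUG Val — identical.
Codon 8: AAC Asn / AAU Asn — synonymous.
Codon 9: GAG Glu / CAA Gln — nonsynonymous.
Synonymous differences: 4.

4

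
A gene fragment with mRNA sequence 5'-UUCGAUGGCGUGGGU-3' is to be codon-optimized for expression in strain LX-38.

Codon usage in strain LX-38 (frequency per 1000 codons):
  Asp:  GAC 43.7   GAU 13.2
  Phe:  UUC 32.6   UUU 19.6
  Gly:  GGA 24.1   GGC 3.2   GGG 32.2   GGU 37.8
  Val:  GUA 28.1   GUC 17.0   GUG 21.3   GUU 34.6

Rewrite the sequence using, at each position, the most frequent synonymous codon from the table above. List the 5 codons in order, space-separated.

UUC GAC GGU GUU GGU

Codon 1 (Phe): best is UUC at 32.6.
Codon 2 (Asp): best is GAC at 43.7.
Codon 3 (Gly): best is GGU at 37.8.
Codon 4 (Val): best is GUU at 34.6.
Codon 5 (Gly): best is GGU at 37.8.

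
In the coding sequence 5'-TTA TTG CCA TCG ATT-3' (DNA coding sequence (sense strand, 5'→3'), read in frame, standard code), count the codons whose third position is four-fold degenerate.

Codon 1 TTA (Leu): third position 2-fold.
Codon 2 TTG (Leu): third position 2-fold.
Codon 3 CCA (Pro): third position 4-fold.
Codon 4 TCG (Ser): third position 4-fold.
Codon 5 ATT (Ile): third position 3-fold.
Four-fold degenerate third positions: 2.

2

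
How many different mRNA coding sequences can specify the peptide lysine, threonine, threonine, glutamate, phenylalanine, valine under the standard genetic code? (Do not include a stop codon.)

Lys: 2 codons.
Thr: 4 codons.
Thr: 4 codons.
Glu: 2 codons.
Phe: 2 codons.
Val: 4 codons.
2 × 4 × 4 × 2 × 2 × 4 = 512.

512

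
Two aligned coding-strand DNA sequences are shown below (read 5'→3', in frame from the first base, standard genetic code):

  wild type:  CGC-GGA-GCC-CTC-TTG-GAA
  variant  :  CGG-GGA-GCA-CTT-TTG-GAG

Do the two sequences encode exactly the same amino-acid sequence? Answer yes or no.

yes

Codon 1: CGC Arg / CGG Arg — synonymous.
Codon 2: GGA Gly / GGA Gly — identical.
Codon 3: GCC Ala / GCA Ala — synonymous.
Codon 4: CTC Leu / CTT Leu — synonymous.
Codon 5: TTG Leu / TTG Leu — identical.
Codon 6: GAA Glu / GAG Glu — synonymous.
Nonsynonymous differences: 0 → same protein.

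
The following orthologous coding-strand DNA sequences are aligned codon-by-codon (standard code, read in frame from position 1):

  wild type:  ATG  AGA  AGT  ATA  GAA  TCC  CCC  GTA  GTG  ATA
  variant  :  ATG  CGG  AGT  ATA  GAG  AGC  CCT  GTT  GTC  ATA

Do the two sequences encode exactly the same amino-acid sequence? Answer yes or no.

Codon 1: ATG Met / ATG Met — identical.
Codon 2: AGA Arg / CGG Arg — synonymous.
Codon 3: AGT Ser / AGT Ser — identical.
Codon 4: ATA Ile / ATA Ile — identical.
Codon 5: GAA Glu / GAG Glu — synonymous.
Codon 6: TCC Ser / AGC Ser — synonymous.
Codon 7: CCC Pro / CCT Pro — synonymous.
Codon 8: GTA Val / GTT Val — synonymous.
Codon 9: GTG Val / GTC Val — synonymous.
Codon 10: ATA Ile / ATA Ile — identical.
Nonsynonymous differences: 0 → same protein.

yes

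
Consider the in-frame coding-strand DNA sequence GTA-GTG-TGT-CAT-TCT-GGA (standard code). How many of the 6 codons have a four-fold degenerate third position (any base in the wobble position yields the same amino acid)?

4

Codon 1 GTA (Val): third position 4-fold.
Codon 2 GTG (Val): third position 4-fold.
Codon 3 TGT (Cys): third position 2-fold.
Codon 4 CAT (His): third position 2-fold.
Codon 5 TCT (Ser): third position 4-fold.
Codon 6 GGA (Gly): third position 4-fold.
Four-fold degenerate third positions: 4.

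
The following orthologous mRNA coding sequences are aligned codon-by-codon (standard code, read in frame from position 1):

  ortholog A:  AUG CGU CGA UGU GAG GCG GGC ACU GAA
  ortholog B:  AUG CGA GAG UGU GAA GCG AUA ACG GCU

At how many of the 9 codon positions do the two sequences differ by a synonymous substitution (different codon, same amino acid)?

Codon 1: AUG Met / AUG Met — identical.
Codon 2: CGU Arg / CGA Arg — synonymous.
Codon 3: CGA Arg / GAG Glu — nonsynonymous.
Codon 4: UGU Cys / UGU Cys — identical.
Codon 5: GAG Glu / GAA Glu — synonymous.
Codon 6: GCG Ala / GCG Ala — identical.
Codon 7: GGC Gly / AUA Ile — nonsynonymous.
Codon 8: ACU Thr / ACG Thr — synonymous.
Codon 9: GAA Glu / GCU Ala — nonsynonymous.
Synonymous differences: 3.

3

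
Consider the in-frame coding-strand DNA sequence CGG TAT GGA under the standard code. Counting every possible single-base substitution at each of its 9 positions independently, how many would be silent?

8

Codon 1 (CGG, Arg): 4 synonymous substitutions.
Codon 2 (TAT, Tyr): 1 synonymous substitution.
Codon 3 (GGA, Gly): 3 synonymous substitutions.
Total: 4 + 1 + 3 = 8.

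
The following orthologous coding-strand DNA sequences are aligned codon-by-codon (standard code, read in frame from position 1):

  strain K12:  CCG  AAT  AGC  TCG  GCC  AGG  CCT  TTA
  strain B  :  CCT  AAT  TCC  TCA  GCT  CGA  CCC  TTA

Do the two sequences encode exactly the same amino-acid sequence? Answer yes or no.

yes

Codon 1: CCG Pro / CCT Pro — synonymous.
Codon 2: AAT Asn / AAT Asn — identical.
Codon 3: AGC Ser / TCC Ser — synonymous.
Codon 4: TCG Ser / TCA Ser — synonymous.
Codon 5: GCC Ala / GCT Ala — synonymous.
Codon 6: AGG Arg / CGA Arg — synonymous.
Codon 7: CCT Pro / CCC Pro — synonymous.
Codon 8: TTA Leu / TTA Leu — identical.
Nonsynonymous differences: 0 → same protein.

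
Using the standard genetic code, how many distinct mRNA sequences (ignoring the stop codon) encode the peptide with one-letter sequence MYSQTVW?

384

Met: 1 codon.
Tyr: 2 codons.
Ser: 6 codons.
Gln: 2 codons.
Thr: 4 codons.
Val: 4 codons.
Trp: 1 codon.
1 × 2 × 6 × 2 × 4 × 4 × 1 = 384.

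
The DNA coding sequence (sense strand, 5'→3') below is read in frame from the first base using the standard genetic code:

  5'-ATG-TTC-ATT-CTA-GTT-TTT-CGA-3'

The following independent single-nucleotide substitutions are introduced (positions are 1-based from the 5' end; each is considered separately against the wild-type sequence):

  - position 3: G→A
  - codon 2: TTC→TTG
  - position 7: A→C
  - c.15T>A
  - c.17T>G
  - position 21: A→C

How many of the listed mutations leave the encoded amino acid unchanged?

Codon 1: ATG (Met) → ATA (Ile) — missense.
Codon 2: TTC (Phe) → TTG (Leu) — missense.
Codon 3: ATT (Ile) → CTT (Leu) — missense.
Codon 5: GTT (Val) → GTA (Val) — synonymous.
Codon 6: TTT (Phe) → TGT (Cys) — missense.
Codon 7: CGA (Arg) → CGC (Arg) — synonymous.
Synonymous: 2 of 6.

2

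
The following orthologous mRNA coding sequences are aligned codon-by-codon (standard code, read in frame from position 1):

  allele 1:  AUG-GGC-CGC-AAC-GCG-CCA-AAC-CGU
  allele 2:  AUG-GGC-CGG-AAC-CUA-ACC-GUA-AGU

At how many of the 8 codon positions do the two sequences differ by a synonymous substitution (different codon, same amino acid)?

Codon 1: AUG Met / AUG Met — identical.
Codon 2: GGC Gly / GGC Gly — identical.
Codon 3: CGC Arg / CGG Arg — synonymous.
Codon 4: AAC Asn / AAC Asn — identical.
Codon 5: GCG Ala / CUA Leu — nonsynonymous.
Codon 6: CCA Pro / ACC Thr — nonsynonymous.
Codon 7: AAC Asn / GUA Val — nonsynonymous.
Codon 8: CGU Arg / AGU Ser — nonsynonymous.
Synonymous differences: 1.

1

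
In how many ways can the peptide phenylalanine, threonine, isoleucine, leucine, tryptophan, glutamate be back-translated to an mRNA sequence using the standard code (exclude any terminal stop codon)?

288

Phe: 2 codons.
Thr: 4 codons.
Ile: 3 codons.
Leu: 6 codons.
Trp: 1 codon.
Glu: 2 codons.
2 × 4 × 3 × 6 × 1 × 2 = 288.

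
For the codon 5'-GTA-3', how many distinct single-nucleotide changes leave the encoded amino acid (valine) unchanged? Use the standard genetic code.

Position 1: none → 0 synonymous.
Position 2: none → 0 synonymous.
Position 3: GTT, GTC, GTG → 3 synonymous.
Total: 0 + 0 + 3 = 3.

3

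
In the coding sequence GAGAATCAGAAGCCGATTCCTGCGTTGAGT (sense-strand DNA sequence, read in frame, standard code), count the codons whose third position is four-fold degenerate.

Codon 1 GAG (Glu): third position 2-fold.
Codon 2 AAT (Asn): third position 2-fold.
Codon 3 CAG (Gln): third position 2-fold.
Codon 4 AAG (Lys): third position 2-fold.
Codon 5 CCG (Pro): third position 4-fold.
Codon 6 ATT (Ile): third position 3-fold.
Codon 7 CCT (Pro): third position 4-fold.
Codon 8 GCG (Ala): third position 4-fold.
Codon 9 TTG (Leu): third position 2-fold.
Codon 10 AGT (Ser): third position 2-fold.
Four-fold degenerate third positions: 3.

3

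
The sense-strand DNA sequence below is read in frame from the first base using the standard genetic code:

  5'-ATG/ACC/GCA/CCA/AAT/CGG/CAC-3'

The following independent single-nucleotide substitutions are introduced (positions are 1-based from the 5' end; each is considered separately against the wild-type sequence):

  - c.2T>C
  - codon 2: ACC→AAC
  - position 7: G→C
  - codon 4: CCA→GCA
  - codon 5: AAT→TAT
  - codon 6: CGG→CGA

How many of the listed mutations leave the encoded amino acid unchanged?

1

Codon 1: ATG (Met) → ACG (Thr) — missense.
Codon 2: ACC (Thr) → AAC (Asn) — missense.
Codon 3: GCA (Ala) → CCA (Pro) — missense.
Codon 4: CCA (Pro) → GCA (Ala) — missense.
Codon 5: AAT (Asn) → TAT (Tyr) — missense.
Codon 6: CGG (Arg) → CGA (Arg) — synonymous.
Synonymous: 1 of 6.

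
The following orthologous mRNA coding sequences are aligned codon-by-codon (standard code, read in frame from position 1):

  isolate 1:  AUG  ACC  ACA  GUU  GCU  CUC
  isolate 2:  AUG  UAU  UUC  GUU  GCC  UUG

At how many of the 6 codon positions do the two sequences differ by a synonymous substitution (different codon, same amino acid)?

Codon 1: AUG Met / AUG Met — identical.
Codon 2: ACC Thr / UAU Tyr — nonsynonymous.
Codon 3: ACA Thr / UUC Phe — nonsynonymous.
Codon 4: GUU Val / GUU Val — identical.
Codon 5: GCU Ala / GCC Ala — synonymous.
Codon 6: CUC Leu / UUG Leu — synonymous.
Synonymous differences: 2.

2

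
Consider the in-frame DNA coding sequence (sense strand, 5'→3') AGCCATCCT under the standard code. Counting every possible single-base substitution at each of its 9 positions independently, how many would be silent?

Codon 1 (AGC, Ser): 1 synonymous substitution.
Codon 2 (CAT, His): 1 synonymous substitution.
Codon 3 (CCT, Pro): 3 synonymous substitutions.
Total: 1 + 1 + 3 = 5.

5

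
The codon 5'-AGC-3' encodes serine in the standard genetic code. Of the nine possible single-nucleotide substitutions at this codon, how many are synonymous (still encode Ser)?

1

Position 1: none → 0 synonymous.
Position 2: none → 0 synonymous.
Position 3: AGU → 1 synonymous.
Total: 0 + 0 + 1 = 1.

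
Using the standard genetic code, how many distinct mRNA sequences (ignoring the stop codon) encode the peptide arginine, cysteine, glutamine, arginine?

Arg: 6 codons.
Cys: 2 codons.
Gln: 2 codons.
Arg: 6 codons.
6 × 2 × 2 × 6 = 144.

144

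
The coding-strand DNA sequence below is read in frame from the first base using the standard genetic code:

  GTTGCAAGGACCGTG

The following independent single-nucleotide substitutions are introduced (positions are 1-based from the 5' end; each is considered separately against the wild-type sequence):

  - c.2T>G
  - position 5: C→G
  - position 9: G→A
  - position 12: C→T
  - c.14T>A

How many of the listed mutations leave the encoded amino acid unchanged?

Codon 1: GTT (Val) → GGT (Gly) — missense.
Codon 2: GCA (Ala) → GGA (Gly) — missense.
Codon 3: AGG (Arg) → AGA (Arg) — synonymous.
Codon 4: ACC (Thr) → ACT (Thr) — synonymous.
Codon 5: GTG (Val) → GAG (Glu) — missense.
Synonymous: 2 of 5.

2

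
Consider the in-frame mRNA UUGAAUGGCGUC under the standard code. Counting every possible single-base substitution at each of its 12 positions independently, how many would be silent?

9

Codon 1 (UUG, Leu): 2 synonymous substitutions.
Codon 2 (AAU, Asn): 1 synonymous substitution.
Codon 3 (GGC, Gly): 3 synonymous substitutions.
Codon 4 (GUC, Val): 3 synonymous substitutions.
Total: 2 + 1 + 3 + 3 = 9.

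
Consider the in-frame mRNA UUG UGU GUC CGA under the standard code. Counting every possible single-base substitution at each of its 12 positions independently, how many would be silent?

Codon 1 (UUG, Leu): 2 synonymous substitutions.
Codon 2 (UGU, Cys): 1 synonymous substitution.
Codon 3 (GUC, Val): 3 synonymous substitutions.
Codon 4 (CGA, Arg): 4 synonymous substitutions.
Total: 2 + 1 + 3 + 4 = 10.

10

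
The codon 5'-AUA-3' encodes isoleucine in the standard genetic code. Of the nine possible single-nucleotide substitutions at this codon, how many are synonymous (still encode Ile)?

Position 1: none → 0 synonymous.
Position 2: none → 0 synonymous.
Position 3: AUU, AUC → 2 synonymous.
Total: 0 + 0 + 2 = 2.

2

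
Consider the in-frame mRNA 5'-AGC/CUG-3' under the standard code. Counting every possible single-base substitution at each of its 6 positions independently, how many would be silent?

5

Codon 1 (AGC, Ser): 1 synonymous substitution.
Codon 2 (CUG, Leu): 4 synonymous substitutions.
Total: 1 + 4 = 5.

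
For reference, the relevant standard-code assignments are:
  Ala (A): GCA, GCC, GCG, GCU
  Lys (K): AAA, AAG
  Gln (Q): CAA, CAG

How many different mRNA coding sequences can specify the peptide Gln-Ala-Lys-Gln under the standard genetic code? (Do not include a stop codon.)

Gln: 2 codons.
Ala: 4 codons.
Lys: 2 codons.
Gln: 2 codons.
2 × 4 × 2 × 2 = 32.

32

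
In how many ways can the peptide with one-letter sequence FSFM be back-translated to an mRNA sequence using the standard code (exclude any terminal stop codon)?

Phe: 2 codons.
Ser: 6 codons.
Phe: 2 codons.
Met: 1 codon.
2 × 6 × 2 × 1 = 24.

24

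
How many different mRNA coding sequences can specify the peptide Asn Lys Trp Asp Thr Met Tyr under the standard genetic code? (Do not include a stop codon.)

Asn: 2 codons.
Lys: 2 codons.
Trp: 1 codon.
Asp: 2 codons.
Thr: 4 codons.
Met: 1 codon.
Tyr: 2 codons.
2 × 2 × 1 × 2 × 4 × 1 × 2 = 64.

64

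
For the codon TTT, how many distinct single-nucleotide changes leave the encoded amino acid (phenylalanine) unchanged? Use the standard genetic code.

1

Position 1: none → 0 synonymous.
Position 2: none → 0 synonymous.
Position 3: TTC → 1 synonymous.
Total: 0 + 0 + 1 = 1.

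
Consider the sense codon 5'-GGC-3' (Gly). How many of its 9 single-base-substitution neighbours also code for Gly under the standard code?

3

Position 1: none → 0 synonymous.
Position 2: none → 0 synonymous.
Position 3: GGU, GGA, GGG → 3 synonymous.
Total: 0 + 0 + 3 = 3.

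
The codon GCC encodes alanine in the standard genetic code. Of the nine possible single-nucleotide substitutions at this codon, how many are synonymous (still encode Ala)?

Position 1: none → 0 synonymous.
Position 2: none → 0 synonymous.
Position 3: GCU, GCA, GCG → 3 synonymous.
Total: 0 + 0 + 3 = 3.

3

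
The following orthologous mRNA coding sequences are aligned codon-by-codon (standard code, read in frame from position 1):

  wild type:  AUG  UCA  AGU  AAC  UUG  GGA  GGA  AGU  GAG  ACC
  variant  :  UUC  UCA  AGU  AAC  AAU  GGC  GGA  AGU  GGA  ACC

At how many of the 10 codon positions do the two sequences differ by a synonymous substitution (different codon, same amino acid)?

Codon 1: AUG Met / UUC Phe — nonsynonymous.
Codon 2: UCA Ser / UCA Ser — identical.
Codon 3: AGU Ser / AGU Ser — identical.
Codon 4: AAC Asn / AAC Asn — identical.
Codon 5: UUG Leu / AAU Asn — nonsynonymous.
Codon 6: GGA Gly / GGC Gly — synonymous.
Codon 7: GGA Gly / GGA Gly — identical.
Codon 8: AGU Ser / AGU Ser — identical.
Codon 9: GAG Glu / GGA Gly — nonsynonymous.
Codon 10: ACC Thr / ACC Thr — identical.
Synonymous differences: 1.

1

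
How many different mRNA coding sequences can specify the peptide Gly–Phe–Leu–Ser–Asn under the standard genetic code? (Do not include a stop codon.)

Gly: 4 codons.
Phe: 2 codons.
Leu: 6 codons.
Ser: 6 codons.
Asn: 2 codons.
4 × 2 × 6 × 6 × 2 = 576.

576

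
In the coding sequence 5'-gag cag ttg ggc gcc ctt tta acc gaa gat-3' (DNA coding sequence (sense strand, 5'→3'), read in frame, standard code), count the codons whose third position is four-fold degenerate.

4

Codon 1 GAG (Glu): third position 2-fold.
Codon 2 CAG (Gln): third position 2-fold.
Codon 3 TTG (Leu): third position 2-fold.
Codon 4 GGC (Gly): third position 4-fold.
Codon 5 GCC (Ala): third position 4-fold.
Codon 6 CTT (Leu): third position 4-fold.
Codon 7 TTA (Leu): third position 2-fold.
Codon 8 ACC (Thr): third position 4-fold.
Codon 9 GAA (Glu): third position 2-fold.
Codon 10 GAT (Asp): third position 2-fold.
Four-fold degenerate third positions: 4.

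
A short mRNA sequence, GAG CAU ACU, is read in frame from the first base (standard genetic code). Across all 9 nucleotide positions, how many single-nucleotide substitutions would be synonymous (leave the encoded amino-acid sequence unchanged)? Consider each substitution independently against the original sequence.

5

Codon 1 (GAG, Glu): 1 synonymous substitution.
Codon 2 (CAU, His): 1 synonymous substitution.
Codon 3 (ACU, Thr): 3 synonymous substitutions.
Total: 1 + 1 + 3 = 5.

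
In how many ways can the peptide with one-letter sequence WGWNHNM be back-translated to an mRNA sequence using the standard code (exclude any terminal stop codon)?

Trp: 1 codon.
Gly: 4 codons.
Trp: 1 codon.
Asn: 2 codons.
His: 2 codons.
Asn: 2 codons.
Met: 1 codon.
1 × 4 × 1 × 2 × 2 × 2 × 1 = 32.

32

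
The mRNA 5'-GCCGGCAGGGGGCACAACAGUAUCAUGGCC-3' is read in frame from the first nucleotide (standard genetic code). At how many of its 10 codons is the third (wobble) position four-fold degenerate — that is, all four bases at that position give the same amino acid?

Codon 1 GCC (Ala): third position 4-fold.
Codon 2 GGC (Gly): third position 4-fold.
Codon 3 AGG (Arg): third position 2-fold.
Codon 4 GGG (Gly): third position 4-fold.
Codon 5 CAC (His): third position 2-fold.
Codon 6 AAC (Asn): third position 2-fold.
Codon 7 AGU (Ser): third position 2-fold.
Codon 8 AUC (Ile): third position 3-fold.
Codon 9 AUG (Met): third position 1-fold.
Codon 10 GCC (Ala): third position 4-fold.
Four-fold degenerate third positions: 4.

4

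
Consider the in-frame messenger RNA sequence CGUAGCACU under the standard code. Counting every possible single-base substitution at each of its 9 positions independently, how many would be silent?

7

Codon 1 (CGU, Arg): 3 synonymous substitutions.
Codon 2 (AGC, Ser): 1 synonymous substitution.
Codon 3 (ACU, Thr): 3 synonymous substitutions.
Total: 3 + 1 + 3 = 7.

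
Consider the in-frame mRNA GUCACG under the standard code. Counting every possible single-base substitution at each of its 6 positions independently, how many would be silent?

Codon 1 (GUC, Val): 3 synonymous substitutions.
Codon 2 (ACG, Thr): 3 synonymous substitutions.
Total: 3 + 3 = 6.

6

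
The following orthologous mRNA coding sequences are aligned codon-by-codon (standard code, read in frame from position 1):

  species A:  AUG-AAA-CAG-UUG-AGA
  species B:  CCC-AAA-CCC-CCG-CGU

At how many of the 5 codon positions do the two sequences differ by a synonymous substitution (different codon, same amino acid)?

1

Codon 1: AUG Met / CCC Pro — nonsynonymous.
Codon 2: AAA Lys / AAA Lys — identical.
Codon 3: CAG Gln / CCC Pro — nonsynonymous.
Codon 4: UUG Leu / CCG Pro — nonsynonymous.
Codon 5: AGA Arg / CGU Arg — synonymous.
Synonymous differences: 1.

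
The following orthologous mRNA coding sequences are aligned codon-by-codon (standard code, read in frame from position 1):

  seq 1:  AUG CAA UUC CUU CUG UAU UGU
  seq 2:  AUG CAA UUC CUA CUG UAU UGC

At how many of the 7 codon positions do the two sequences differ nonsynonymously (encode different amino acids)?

Codon 1: AUG Met / AUG Met — identical.
Codon 2: CAA Gln / CAA Gln — identical.
Codon 3: UUC Phe / UUC Phe — identical.
Codon 4: CUU Leu / CUA Leu — synonymous.
Codon 5: CUG Leu / CUG Leu — identical.
Codon 6: UAU Tyr / UAU Tyr — identical.
Codon 7: UGU Cys / UGC Cys — synonymous.
Nonsynonymous differences: 0.

0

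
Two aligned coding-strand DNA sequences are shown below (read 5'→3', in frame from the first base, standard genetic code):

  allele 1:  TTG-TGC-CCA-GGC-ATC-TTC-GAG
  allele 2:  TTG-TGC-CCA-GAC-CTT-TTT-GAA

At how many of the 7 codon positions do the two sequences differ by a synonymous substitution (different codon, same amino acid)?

2

Codon 1: TTG Leu / TTG Leu — identical.
Codon 2: TGC Cys / TGC Cys — identical.
Codon 3: CCA Pro / CCA Pro — identical.
Codon 4: GGC Gly / GAC Asp — nonsynonymous.
Codon 5: ATC Ile / CTT Leu — nonsynonymous.
Codon 6: TTC Phe / TTT Phe — synonymous.
Codon 7: GAG Glu / GAA Glu — synonymous.
Synonymous differences: 2.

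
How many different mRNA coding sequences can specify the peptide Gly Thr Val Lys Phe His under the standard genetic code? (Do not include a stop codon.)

Gly: 4 codons.
Thr: 4 codons.
Val: 4 codons.
Lys: 2 codons.
Phe: 2 codons.
His: 2 codons.
4 × 4 × 4 × 2 × 2 × 2 = 512.

512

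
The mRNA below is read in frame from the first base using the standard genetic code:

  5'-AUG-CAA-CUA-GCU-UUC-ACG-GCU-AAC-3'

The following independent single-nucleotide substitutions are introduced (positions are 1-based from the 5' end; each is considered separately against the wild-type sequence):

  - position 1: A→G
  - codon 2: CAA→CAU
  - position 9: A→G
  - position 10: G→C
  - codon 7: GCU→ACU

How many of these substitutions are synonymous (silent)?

Codon 1: AUG (Met) → GUG (Val) — missense.
Codon 2: CAA (Gln) → CAU (His) — missense.
Codon 3: CUA (Leu) → CUG (Leu) — synonymous.
Codon 4: GCU (Ala) → CCU (Pro) — missense.
Codon 7: GCU (Ala) → ACU (Thr) — missense.
Synonymous: 1 of 5.

1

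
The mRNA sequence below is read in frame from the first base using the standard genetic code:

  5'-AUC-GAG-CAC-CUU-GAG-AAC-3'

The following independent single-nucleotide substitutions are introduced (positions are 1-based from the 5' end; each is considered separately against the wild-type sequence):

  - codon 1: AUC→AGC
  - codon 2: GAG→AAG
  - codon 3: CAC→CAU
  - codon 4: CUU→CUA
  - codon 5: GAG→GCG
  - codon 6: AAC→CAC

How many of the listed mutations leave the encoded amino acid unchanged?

2

Codon 1: AUC (Ile) → AGC (Ser) — missense.
Codon 2: GAG (Glu) → AAG (Lys) — missense.
Codon 3: CAC (His) → CAU (His) — synonymous.
Codon 4: CUU (Leu) → CUA (Leu) — synonymous.
Codon 5: GAG (Glu) → GCG (Ala) — missense.
Codon 6: AAC (Asn) → CAC (His) — missense.
Synonymous: 2 of 6.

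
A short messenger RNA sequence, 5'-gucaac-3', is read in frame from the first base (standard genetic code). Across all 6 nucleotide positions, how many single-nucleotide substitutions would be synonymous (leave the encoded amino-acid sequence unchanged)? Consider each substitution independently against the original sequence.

Codon 1 (GUC, Val): 3 synonymous substitutions.
Codon 2 (AAC, Asn): 1 synonymous substitution.
Total: 3 + 1 = 4.

4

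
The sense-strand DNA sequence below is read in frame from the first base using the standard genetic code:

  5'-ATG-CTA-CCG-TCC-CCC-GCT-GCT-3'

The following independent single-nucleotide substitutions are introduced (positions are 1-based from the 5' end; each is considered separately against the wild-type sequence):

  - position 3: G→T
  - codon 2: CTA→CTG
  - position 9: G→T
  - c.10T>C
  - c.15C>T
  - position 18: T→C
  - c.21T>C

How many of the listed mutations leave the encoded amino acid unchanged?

5

Codon 1: ATG (Met) → ATT (Ile) — missense.
Codon 2: CTA (Leu) → CTG (Leu) — synonymous.
Codon 3: CCG (Pro) → CCT (Pro) — synonymous.
Codon 4: TCC (Ser) → CCC (Pro) — missense.
Codon 5: CCC (Pro) → CCT (Pro) — synonymous.
Codon 6: GCT (Ala) → GCC (Ala) — synonymous.
Codon 7: GCT (Ala) → GCC (Ala) — synonymous.
Synonymous: 5 of 7.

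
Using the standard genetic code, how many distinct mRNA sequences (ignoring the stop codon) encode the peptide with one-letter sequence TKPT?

Thr: 4 codons.
Lys: 2 codons.
Pro: 4 codons.
Thr: 4 codons.
4 × 2 × 4 × 4 = 128.

128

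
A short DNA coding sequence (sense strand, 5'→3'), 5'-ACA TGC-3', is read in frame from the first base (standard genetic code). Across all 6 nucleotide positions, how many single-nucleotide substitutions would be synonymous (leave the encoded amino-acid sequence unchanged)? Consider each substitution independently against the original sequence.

4

Codon 1 (ACA, Thr): 3 synonymous substitutions.
Codon 2 (TGC, Cys): 1 synonymous substitution.
Total: 3 + 1 = 4.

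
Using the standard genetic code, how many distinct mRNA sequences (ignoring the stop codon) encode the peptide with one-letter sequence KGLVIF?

Lys: 2 codons.
Gly: 4 codons.
Leu: 6 codons.
Val: 4 codons.
Ile: 3 codons.
Phe: 2 codons.
2 × 4 × 6 × 4 × 3 × 2 = 1152.

1152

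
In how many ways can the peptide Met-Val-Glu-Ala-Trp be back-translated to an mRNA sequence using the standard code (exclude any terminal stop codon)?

Met: 1 codon.
Val: 4 codons.
Glu: 2 codons.
Ala: 4 codons.
Trp: 1 codon.
1 × 4 × 2 × 4 × 1 = 32.

32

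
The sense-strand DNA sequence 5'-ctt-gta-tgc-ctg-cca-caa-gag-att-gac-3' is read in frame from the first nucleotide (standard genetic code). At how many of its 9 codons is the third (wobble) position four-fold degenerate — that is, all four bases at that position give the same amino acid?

Codon 1 CTT (Leu): third position 4-fold.
Codon 2 GTA (Val): third position 4-fold.
Codon 3 TGC (Cys): third position 2-fold.
Codon 4 CTG (Leu): third position 4-fold.
Codon 5 CCA (Pro): third position 4-fold.
Codon 6 CAA (Gln): third position 2-fold.
Codon 7 GAG (Glu): third position 2-fold.
Codon 8 ATT (Ile): third position 3-fold.
Codon 9 GAC (Asp): third position 2-fold.
Four-fold degenerate third positions: 4.

4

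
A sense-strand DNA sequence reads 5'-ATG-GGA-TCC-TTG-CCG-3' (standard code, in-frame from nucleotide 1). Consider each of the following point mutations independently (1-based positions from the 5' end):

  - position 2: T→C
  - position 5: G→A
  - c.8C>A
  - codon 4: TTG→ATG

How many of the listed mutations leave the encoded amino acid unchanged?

Codon 1: ATG (Met) → ACG (Thr) — missense.
Codon 2: GGA (Gly) → GAA (Glu) — missense.
Codon 3: TCC (Ser) → TAC (Tyr) — missense.
Codon 4: TTG (Leu) → ATG (Met) — missense.
Synonymous: 0 of 4.

0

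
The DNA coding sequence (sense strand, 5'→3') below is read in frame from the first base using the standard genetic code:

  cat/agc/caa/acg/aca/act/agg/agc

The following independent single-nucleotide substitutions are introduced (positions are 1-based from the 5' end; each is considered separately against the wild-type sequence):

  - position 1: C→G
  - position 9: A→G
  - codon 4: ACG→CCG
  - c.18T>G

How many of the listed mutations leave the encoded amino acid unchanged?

2

Codon 1: CAT (His) → GAT (Asp) — missense.
Codon 3: CAA (Gln) → CAG (Gln) — synonymous.
Codon 4: ACG (Thr) → CCG (Pro) — missense.
Codon 6: ACT (Thr) → ACG (Thr) — synonymous.
Synonymous: 2 of 4.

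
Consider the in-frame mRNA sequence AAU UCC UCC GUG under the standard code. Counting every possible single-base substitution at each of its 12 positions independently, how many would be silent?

10

Codon 1 (AAU, Asn): 1 synonymous substitution.
Codon 2 (UCC, Ser): 3 synonymous substitutions.
Codon 3 (UCC, Ser): 3 synonymous substitutions.
Codon 4 (GUG, Val): 3 synonymous substitutions.
Total: 1 + 3 + 3 + 3 = 10.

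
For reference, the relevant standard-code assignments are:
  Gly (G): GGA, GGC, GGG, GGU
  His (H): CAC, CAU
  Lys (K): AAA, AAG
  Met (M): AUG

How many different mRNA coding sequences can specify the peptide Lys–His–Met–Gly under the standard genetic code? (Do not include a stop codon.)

16

Lys: 2 codons.
His: 2 codons.
Met: 1 codon.
Gly: 4 codons.
2 × 2 × 1 × 4 = 16.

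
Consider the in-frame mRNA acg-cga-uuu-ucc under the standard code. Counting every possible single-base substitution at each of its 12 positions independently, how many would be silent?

11

Codon 1 (ACG, Thr): 3 synonymous substitutions.
Codon 2 (CGA, Arg): 4 synonymous substitutions.
Codon 3 (UUU, Phe): 1 synonymous substitution.
Codon 4 (UCC, Ser): 3 synonymous substitutions.
Total: 3 + 4 + 1 + 3 = 11.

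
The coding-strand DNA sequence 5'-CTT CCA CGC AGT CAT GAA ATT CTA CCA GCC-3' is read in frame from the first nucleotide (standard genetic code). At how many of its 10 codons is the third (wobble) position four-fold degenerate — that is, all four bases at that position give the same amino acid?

Codon 1 CTT (Leu): third position 4-fold.
Codon 2 CCA (Pro): third position 4-fold.
Codon 3 CGC (Arg): third position 4-fold.
Codon 4 AGT (Ser): third position 2-fold.
Codon 5 CAT (His): third position 2-fold.
Codon 6 GAA (Glu): third position 2-fold.
Codon 7 ATT (Ile): third position 3-fold.
Codon 8 CTA (Leu): third position 4-fold.
Codon 9 CCA (Pro): third position 4-fold.
Codon 10 GCC (Ala): third position 4-fold.
Four-fold degenerate third positions: 6.

6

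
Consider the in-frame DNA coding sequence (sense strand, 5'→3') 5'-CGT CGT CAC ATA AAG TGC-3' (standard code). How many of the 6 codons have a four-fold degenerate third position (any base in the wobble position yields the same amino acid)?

Codon 1 CGT (Arg): third position 4-fold.
Codon 2 CGT (Arg): third position 4-fold.
Codon 3 CAC (His): third position 2-fold.
Codon 4 ATA (Ile): third position 3-fold.
Codon 5 AAG (Lys): third position 2-fold.
Codon 6 TGC (Cys): third position 2-fold.
Four-fold degenerate third positions: 2.

2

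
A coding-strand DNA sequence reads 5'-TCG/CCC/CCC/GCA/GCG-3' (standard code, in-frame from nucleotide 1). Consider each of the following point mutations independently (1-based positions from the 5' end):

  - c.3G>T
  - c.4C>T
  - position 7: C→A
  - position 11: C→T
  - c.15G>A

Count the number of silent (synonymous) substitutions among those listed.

Codon 1: TCG (Ser) → TCT (Ser) — synonymous.
Codon 2: CCC (Pro) → TCC (Ser) — missense.
Codon 3: CCC (Pro) → ACC (Thr) — missense.
Codon 4: GCA (Ala) → GTA (Val) — missense.
Codon 5: GCG (Ala) → GCA (Ala) — synonymous.
Synonymous: 2 of 5.

2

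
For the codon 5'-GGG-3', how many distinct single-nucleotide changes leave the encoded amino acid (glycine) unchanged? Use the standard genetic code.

Position 1: none → 0 synonymous.
Position 2: none → 0 synonymous.
Position 3: GGU, GGC, GGA → 3 synonymous.
Total: 0 + 0 + 3 = 3.

3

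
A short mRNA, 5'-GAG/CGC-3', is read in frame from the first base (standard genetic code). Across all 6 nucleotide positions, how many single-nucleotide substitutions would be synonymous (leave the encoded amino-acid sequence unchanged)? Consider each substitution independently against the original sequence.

4

Codon 1 (GAG, Glu): 1 synonymous substitution.
Codon 2 (CGC, Arg): 3 synonymous substitutions.
Total: 1 + 3 = 4.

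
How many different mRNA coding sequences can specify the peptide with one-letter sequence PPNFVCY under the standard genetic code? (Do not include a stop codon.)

Pro: 4 codons.
Pro: 4 codons.
Asn: 2 codons.
Phe: 2 codons.
Val: 4 codons.
Cys: 2 codons.
Tyr: 2 codons.
4 × 4 × 2 × 2 × 4 × 2 × 2 = 1024.

1024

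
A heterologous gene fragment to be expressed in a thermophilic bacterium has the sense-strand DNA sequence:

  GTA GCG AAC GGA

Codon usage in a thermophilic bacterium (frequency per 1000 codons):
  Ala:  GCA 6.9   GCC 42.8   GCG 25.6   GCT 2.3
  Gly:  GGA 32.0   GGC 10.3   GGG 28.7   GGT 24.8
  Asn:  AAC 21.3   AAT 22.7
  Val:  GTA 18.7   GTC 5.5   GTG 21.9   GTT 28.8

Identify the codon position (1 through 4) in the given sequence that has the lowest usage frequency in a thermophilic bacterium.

Codon 1 GTA (Val): 18.7 per 1000.
Codon 2 GCG (Ala): 25.6 per 1000.
Codon 3 AAC (Asn): 21.3 per 1000.
Codon 4 GGA (Gly): 32.0 per 1000.
Lowest frequency is 18.7 at codon 1.

1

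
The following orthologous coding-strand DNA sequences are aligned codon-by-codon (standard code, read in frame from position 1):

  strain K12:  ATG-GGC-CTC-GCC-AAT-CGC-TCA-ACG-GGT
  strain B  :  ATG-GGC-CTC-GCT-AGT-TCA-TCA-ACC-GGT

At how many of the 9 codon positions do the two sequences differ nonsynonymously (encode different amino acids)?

Codon 1: ATG Met / ATG Met — identical.
Codon 2: GGC Gly / GGC Gly — identical.
Codon 3: CTC Leu / CTC Leu — identical.
Codon 4: GCC Ala / GCT Ala — synonymous.
Codon 5: AAT Asn / AGT Ser — nonsynonymous.
Codon 6: CGC Arg / TCA Ser — nonsynonymous.
Codon 7: TCA Ser / TCA Ser — identical.
Codon 8: ACG Thr / ACC Thr — synonymous.
Codon 9: GGT Gly / GGT Gly — identical.
Nonsynonymous differences: 2.

2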